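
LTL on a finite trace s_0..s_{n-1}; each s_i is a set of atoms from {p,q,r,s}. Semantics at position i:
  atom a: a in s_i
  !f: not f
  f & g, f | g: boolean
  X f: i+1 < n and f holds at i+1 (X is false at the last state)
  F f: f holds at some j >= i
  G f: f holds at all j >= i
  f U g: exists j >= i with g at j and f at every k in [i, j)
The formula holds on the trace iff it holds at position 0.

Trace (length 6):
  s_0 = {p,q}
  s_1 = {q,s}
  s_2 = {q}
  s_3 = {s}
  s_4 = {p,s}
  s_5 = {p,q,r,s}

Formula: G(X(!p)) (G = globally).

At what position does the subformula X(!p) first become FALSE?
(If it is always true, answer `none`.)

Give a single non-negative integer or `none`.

s_0={p,q}: X(!p)=True !p=False p=True
s_1={q,s}: X(!p)=True !p=True p=False
s_2={q}: X(!p)=True !p=True p=False
s_3={s}: X(!p)=False !p=True p=False
s_4={p,s}: X(!p)=False !p=False p=True
s_5={p,q,r,s}: X(!p)=False !p=False p=True
G(X(!p)) holds globally = False
First violation at position 3.

Answer: 3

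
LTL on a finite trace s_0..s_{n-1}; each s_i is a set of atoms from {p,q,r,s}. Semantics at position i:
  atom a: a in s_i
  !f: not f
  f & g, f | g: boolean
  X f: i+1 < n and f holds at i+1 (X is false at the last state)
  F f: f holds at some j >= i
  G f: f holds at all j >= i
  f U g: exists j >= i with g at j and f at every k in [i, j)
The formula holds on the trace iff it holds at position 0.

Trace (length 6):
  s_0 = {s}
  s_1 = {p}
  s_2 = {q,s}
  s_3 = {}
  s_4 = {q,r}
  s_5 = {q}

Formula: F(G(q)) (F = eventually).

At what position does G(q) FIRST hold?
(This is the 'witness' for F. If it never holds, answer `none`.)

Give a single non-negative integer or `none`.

Answer: 4

Derivation:
s_0={s}: G(q)=False q=False
s_1={p}: G(q)=False q=False
s_2={q,s}: G(q)=False q=True
s_3={}: G(q)=False q=False
s_4={q,r}: G(q)=True q=True
s_5={q}: G(q)=True q=True
F(G(q)) holds; first witness at position 4.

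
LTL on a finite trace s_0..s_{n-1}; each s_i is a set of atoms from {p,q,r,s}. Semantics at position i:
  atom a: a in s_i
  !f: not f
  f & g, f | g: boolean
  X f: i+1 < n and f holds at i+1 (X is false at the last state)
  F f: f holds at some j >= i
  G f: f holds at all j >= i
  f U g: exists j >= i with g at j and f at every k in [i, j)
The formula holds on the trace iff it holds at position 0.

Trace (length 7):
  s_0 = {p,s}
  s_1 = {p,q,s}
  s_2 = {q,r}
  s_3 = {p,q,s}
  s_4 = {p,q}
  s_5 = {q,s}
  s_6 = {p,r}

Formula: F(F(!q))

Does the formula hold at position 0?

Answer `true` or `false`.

Answer: true

Derivation:
s_0={p,s}: F(F(!q))=True F(!q)=True !q=True q=False
s_1={p,q,s}: F(F(!q))=True F(!q)=True !q=False q=True
s_2={q,r}: F(F(!q))=True F(!q)=True !q=False q=True
s_3={p,q,s}: F(F(!q))=True F(!q)=True !q=False q=True
s_4={p,q}: F(F(!q))=True F(!q)=True !q=False q=True
s_5={q,s}: F(F(!q))=True F(!q)=True !q=False q=True
s_6={p,r}: F(F(!q))=True F(!q)=True !q=True q=False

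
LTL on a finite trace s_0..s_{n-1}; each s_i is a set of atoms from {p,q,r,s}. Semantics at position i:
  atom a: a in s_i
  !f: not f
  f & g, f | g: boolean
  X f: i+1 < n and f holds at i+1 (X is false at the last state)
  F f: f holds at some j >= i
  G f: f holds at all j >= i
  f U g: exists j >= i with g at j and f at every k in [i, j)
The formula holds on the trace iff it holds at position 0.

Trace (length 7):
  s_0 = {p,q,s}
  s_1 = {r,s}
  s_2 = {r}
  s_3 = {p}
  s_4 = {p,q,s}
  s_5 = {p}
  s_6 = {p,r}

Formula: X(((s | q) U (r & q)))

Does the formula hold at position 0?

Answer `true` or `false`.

s_0={p,q,s}: X(((s | q) U (r & q)))=False ((s | q) U (r & q))=False (s | q)=True s=True q=True (r & q)=False r=False
s_1={r,s}: X(((s | q) U (r & q)))=False ((s | q) U (r & q))=False (s | q)=True s=True q=False (r & q)=False r=True
s_2={r}: X(((s | q) U (r & q)))=False ((s | q) U (r & q))=False (s | q)=False s=False q=False (r & q)=False r=True
s_3={p}: X(((s | q) U (r & q)))=False ((s | q) U (r & q))=False (s | q)=False s=False q=False (r & q)=False r=False
s_4={p,q,s}: X(((s | q) U (r & q)))=False ((s | q) U (r & q))=False (s | q)=True s=True q=True (r & q)=False r=False
s_5={p}: X(((s | q) U (r & q)))=False ((s | q) U (r & q))=False (s | q)=False s=False q=False (r & q)=False r=False
s_6={p,r}: X(((s | q) U (r & q)))=False ((s | q) U (r & q))=False (s | q)=False s=False q=False (r & q)=False r=True

Answer: false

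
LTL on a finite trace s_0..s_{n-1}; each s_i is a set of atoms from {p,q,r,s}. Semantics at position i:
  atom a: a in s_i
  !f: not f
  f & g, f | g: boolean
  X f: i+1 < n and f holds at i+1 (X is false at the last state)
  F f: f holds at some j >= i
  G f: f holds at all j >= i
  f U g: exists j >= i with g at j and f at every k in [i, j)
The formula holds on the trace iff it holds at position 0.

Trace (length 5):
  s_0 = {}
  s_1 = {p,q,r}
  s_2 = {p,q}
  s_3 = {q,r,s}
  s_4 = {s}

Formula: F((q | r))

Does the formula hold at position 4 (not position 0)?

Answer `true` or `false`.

Answer: false

Derivation:
s_0={}: F((q | r))=True (q | r)=False q=False r=False
s_1={p,q,r}: F((q | r))=True (q | r)=True q=True r=True
s_2={p,q}: F((q | r))=True (q | r)=True q=True r=False
s_3={q,r,s}: F((q | r))=True (q | r)=True q=True r=True
s_4={s}: F((q | r))=False (q | r)=False q=False r=False
Evaluating at position 4: result = False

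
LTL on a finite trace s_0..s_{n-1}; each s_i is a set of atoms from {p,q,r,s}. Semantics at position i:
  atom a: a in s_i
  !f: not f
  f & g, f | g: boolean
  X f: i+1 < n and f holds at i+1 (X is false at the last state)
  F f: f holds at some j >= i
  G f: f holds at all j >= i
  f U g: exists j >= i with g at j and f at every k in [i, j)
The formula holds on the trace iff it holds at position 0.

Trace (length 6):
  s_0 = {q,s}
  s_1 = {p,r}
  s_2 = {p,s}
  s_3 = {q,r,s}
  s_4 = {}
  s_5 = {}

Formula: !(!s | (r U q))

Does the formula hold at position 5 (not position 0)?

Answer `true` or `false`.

Answer: false

Derivation:
s_0={q,s}: !(!s | (r U q))=False (!s | (r U q))=True !s=False s=True (r U q)=True r=False q=True
s_1={p,r}: !(!s | (r U q))=False (!s | (r U q))=True !s=True s=False (r U q)=False r=True q=False
s_2={p,s}: !(!s | (r U q))=True (!s | (r U q))=False !s=False s=True (r U q)=False r=False q=False
s_3={q,r,s}: !(!s | (r U q))=False (!s | (r U q))=True !s=False s=True (r U q)=True r=True q=True
s_4={}: !(!s | (r U q))=False (!s | (r U q))=True !s=True s=False (r U q)=False r=False q=False
s_5={}: !(!s | (r U q))=False (!s | (r U q))=True !s=True s=False (r U q)=False r=False q=False
Evaluating at position 5: result = False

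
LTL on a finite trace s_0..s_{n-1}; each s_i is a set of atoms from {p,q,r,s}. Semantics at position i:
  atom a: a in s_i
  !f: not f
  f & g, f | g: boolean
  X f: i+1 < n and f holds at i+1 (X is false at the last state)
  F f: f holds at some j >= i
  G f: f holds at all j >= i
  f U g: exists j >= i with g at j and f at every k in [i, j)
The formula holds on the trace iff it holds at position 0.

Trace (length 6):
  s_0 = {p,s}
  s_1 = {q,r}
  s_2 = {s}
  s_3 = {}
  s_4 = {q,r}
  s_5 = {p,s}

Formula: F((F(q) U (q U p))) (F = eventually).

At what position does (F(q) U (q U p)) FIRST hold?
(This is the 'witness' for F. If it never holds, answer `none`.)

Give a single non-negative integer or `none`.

s_0={p,s}: (F(q) U (q U p))=True F(q)=True q=False (q U p)=True p=True
s_1={q,r}: (F(q) U (q U p))=True F(q)=True q=True (q U p)=False p=False
s_2={s}: (F(q) U (q U p))=True F(q)=True q=False (q U p)=False p=False
s_3={}: (F(q) U (q U p))=True F(q)=True q=False (q U p)=False p=False
s_4={q,r}: (F(q) U (q U p))=True F(q)=True q=True (q U p)=True p=False
s_5={p,s}: (F(q) U (q U p))=True F(q)=False q=False (q U p)=True p=True
F((F(q) U (q U p))) holds; first witness at position 0.

Answer: 0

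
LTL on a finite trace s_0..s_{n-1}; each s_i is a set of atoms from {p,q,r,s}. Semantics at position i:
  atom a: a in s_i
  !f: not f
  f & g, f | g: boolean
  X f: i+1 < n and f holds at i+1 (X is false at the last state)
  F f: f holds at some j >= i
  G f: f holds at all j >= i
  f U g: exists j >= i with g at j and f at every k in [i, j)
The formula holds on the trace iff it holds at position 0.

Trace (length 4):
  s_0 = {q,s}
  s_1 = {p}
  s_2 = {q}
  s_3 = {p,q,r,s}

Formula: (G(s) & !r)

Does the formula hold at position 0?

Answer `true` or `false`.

Answer: false

Derivation:
s_0={q,s}: (G(s) & !r)=False G(s)=False s=True !r=True r=False
s_1={p}: (G(s) & !r)=False G(s)=False s=False !r=True r=False
s_2={q}: (G(s) & !r)=False G(s)=False s=False !r=True r=False
s_3={p,q,r,s}: (G(s) & !r)=False G(s)=True s=True !r=False r=True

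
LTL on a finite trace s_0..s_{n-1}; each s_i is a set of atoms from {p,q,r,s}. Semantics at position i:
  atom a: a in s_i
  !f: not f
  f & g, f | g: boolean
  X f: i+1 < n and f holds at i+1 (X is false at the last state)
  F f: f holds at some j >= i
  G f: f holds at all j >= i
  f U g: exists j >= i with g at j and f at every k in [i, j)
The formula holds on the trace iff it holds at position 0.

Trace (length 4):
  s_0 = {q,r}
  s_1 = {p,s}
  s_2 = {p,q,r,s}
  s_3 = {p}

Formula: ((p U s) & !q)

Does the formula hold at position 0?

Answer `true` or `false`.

Answer: false

Derivation:
s_0={q,r}: ((p U s) & !q)=False (p U s)=False p=False s=False !q=False q=True
s_1={p,s}: ((p U s) & !q)=True (p U s)=True p=True s=True !q=True q=False
s_2={p,q,r,s}: ((p U s) & !q)=False (p U s)=True p=True s=True !q=False q=True
s_3={p}: ((p U s) & !q)=False (p U s)=False p=True s=False !q=True q=False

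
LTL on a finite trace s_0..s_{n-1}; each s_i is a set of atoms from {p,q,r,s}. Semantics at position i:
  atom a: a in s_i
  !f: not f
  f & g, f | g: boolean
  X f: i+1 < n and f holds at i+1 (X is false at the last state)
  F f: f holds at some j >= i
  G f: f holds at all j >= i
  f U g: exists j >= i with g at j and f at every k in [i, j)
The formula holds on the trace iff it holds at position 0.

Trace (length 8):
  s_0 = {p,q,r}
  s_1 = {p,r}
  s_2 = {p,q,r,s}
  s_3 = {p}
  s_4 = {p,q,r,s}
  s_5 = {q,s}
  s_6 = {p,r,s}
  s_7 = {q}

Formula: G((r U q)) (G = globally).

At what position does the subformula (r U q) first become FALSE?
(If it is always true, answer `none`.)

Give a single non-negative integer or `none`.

Answer: 3

Derivation:
s_0={p,q,r}: (r U q)=True r=True q=True
s_1={p,r}: (r U q)=True r=True q=False
s_2={p,q,r,s}: (r U q)=True r=True q=True
s_3={p}: (r U q)=False r=False q=False
s_4={p,q,r,s}: (r U q)=True r=True q=True
s_5={q,s}: (r U q)=True r=False q=True
s_6={p,r,s}: (r U q)=True r=True q=False
s_7={q}: (r U q)=True r=False q=True
G((r U q)) holds globally = False
First violation at position 3.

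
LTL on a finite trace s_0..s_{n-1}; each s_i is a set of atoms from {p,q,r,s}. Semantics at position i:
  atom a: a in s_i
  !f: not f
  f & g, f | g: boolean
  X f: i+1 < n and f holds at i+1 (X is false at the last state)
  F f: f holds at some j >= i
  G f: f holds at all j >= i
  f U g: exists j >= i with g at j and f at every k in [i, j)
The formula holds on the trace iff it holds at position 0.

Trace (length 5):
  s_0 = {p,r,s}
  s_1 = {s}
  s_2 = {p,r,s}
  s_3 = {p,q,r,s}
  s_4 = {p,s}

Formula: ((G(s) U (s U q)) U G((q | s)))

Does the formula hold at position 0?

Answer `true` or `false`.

Answer: true

Derivation:
s_0={p,r,s}: ((G(s) U (s U q)) U G((q | s)))=True (G(s) U (s U q))=True G(s)=True s=True (s U q)=True q=False G((q | s))=True (q | s)=True
s_1={s}: ((G(s) U (s U q)) U G((q | s)))=True (G(s) U (s U q))=True G(s)=True s=True (s U q)=True q=False G((q | s))=True (q | s)=True
s_2={p,r,s}: ((G(s) U (s U q)) U G((q | s)))=True (G(s) U (s U q))=True G(s)=True s=True (s U q)=True q=False G((q | s))=True (q | s)=True
s_3={p,q,r,s}: ((G(s) U (s U q)) U G((q | s)))=True (G(s) U (s U q))=True G(s)=True s=True (s U q)=True q=True G((q | s))=True (q | s)=True
s_4={p,s}: ((G(s) U (s U q)) U G((q | s)))=True (G(s) U (s U q))=False G(s)=True s=True (s U q)=False q=False G((q | s))=True (q | s)=True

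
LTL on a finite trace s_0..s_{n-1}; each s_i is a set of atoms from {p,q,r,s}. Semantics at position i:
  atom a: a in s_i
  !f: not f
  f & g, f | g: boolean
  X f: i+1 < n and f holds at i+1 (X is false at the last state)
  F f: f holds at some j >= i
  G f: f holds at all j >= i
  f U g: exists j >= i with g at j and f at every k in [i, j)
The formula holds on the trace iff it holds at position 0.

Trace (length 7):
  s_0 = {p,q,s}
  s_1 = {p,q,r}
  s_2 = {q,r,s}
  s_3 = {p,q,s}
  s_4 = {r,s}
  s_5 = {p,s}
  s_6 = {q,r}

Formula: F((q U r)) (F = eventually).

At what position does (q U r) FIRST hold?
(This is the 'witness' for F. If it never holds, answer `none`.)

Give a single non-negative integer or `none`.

s_0={p,q,s}: (q U r)=True q=True r=False
s_1={p,q,r}: (q U r)=True q=True r=True
s_2={q,r,s}: (q U r)=True q=True r=True
s_3={p,q,s}: (q U r)=True q=True r=False
s_4={r,s}: (q U r)=True q=False r=True
s_5={p,s}: (q U r)=False q=False r=False
s_6={q,r}: (q U r)=True q=True r=True
F((q U r)) holds; first witness at position 0.

Answer: 0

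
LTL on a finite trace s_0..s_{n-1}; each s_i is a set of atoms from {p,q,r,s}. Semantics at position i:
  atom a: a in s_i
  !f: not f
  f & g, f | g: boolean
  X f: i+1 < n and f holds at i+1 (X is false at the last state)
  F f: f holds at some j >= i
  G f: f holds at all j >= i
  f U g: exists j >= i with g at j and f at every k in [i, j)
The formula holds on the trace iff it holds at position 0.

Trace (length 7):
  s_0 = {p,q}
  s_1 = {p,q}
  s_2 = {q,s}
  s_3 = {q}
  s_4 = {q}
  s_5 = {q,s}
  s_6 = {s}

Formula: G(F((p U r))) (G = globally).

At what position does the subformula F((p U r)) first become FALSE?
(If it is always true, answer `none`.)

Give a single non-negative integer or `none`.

Answer: 0

Derivation:
s_0={p,q}: F((p U r))=False (p U r)=False p=True r=False
s_1={p,q}: F((p U r))=False (p U r)=False p=True r=False
s_2={q,s}: F((p U r))=False (p U r)=False p=False r=False
s_3={q}: F((p U r))=False (p U r)=False p=False r=False
s_4={q}: F((p U r))=False (p U r)=False p=False r=False
s_5={q,s}: F((p U r))=False (p U r)=False p=False r=False
s_6={s}: F((p U r))=False (p U r)=False p=False r=False
G(F((p U r))) holds globally = False
First violation at position 0.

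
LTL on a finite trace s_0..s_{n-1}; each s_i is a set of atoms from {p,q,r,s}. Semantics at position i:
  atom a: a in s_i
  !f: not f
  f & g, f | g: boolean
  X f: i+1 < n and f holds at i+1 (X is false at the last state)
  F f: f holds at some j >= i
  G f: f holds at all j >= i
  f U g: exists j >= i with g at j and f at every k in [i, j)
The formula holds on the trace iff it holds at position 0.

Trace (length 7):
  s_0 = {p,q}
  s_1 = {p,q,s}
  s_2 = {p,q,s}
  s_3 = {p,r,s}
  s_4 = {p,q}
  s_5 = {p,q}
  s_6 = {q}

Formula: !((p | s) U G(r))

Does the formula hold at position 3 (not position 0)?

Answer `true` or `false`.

Answer: true

Derivation:
s_0={p,q}: !((p | s) U G(r))=True ((p | s) U G(r))=False (p | s)=True p=True s=False G(r)=False r=False
s_1={p,q,s}: !((p | s) U G(r))=True ((p | s) U G(r))=False (p | s)=True p=True s=True G(r)=False r=False
s_2={p,q,s}: !((p | s) U G(r))=True ((p | s) U G(r))=False (p | s)=True p=True s=True G(r)=False r=False
s_3={p,r,s}: !((p | s) U G(r))=True ((p | s) U G(r))=False (p | s)=True p=True s=True G(r)=False r=True
s_4={p,q}: !((p | s) U G(r))=True ((p | s) U G(r))=False (p | s)=True p=True s=False G(r)=False r=False
s_5={p,q}: !((p | s) U G(r))=True ((p | s) U G(r))=False (p | s)=True p=True s=False G(r)=False r=False
s_6={q}: !((p | s) U G(r))=True ((p | s) U G(r))=False (p | s)=False p=False s=False G(r)=False r=False
Evaluating at position 3: result = True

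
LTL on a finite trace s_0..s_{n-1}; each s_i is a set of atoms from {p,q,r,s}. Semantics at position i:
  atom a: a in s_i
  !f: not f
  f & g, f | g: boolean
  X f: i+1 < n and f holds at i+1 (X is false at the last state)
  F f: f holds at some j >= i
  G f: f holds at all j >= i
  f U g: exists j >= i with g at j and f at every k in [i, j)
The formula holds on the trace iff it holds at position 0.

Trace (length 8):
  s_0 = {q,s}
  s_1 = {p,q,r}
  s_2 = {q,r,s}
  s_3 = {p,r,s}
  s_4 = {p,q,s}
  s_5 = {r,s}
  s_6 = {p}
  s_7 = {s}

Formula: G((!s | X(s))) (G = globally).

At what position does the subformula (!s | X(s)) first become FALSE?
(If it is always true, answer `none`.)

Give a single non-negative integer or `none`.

s_0={q,s}: (!s | X(s))=False !s=False s=True X(s)=False
s_1={p,q,r}: (!s | X(s))=True !s=True s=False X(s)=True
s_2={q,r,s}: (!s | X(s))=True !s=False s=True X(s)=True
s_3={p,r,s}: (!s | X(s))=True !s=False s=True X(s)=True
s_4={p,q,s}: (!s | X(s))=True !s=False s=True X(s)=True
s_5={r,s}: (!s | X(s))=False !s=False s=True X(s)=False
s_6={p}: (!s | X(s))=True !s=True s=False X(s)=True
s_7={s}: (!s | X(s))=False !s=False s=True X(s)=False
G((!s | X(s))) holds globally = False
First violation at position 0.

Answer: 0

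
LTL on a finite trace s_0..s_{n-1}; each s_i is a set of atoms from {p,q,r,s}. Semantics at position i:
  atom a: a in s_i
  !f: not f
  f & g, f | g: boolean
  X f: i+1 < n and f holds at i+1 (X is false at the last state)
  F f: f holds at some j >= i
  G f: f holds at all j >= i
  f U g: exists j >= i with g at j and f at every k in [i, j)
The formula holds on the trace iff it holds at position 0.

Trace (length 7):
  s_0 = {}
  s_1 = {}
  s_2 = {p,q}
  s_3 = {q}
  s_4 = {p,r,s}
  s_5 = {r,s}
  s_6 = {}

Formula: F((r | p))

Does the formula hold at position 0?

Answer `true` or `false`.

s_0={}: F((r | p))=True (r | p)=False r=False p=False
s_1={}: F((r | p))=True (r | p)=False r=False p=False
s_2={p,q}: F((r | p))=True (r | p)=True r=False p=True
s_3={q}: F((r | p))=True (r | p)=False r=False p=False
s_4={p,r,s}: F((r | p))=True (r | p)=True r=True p=True
s_5={r,s}: F((r | p))=True (r | p)=True r=True p=False
s_6={}: F((r | p))=False (r | p)=False r=False p=False

Answer: true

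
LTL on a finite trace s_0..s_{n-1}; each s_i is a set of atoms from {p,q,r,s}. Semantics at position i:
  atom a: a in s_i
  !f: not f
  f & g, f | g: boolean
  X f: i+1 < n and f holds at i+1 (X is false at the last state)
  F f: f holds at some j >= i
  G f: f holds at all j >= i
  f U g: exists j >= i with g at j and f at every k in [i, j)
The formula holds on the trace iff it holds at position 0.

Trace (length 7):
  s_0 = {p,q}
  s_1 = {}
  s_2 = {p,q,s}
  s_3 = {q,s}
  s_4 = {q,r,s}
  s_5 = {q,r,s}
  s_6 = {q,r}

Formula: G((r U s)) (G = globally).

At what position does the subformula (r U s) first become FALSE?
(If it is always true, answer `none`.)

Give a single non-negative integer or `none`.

Answer: 0

Derivation:
s_0={p,q}: (r U s)=False r=False s=False
s_1={}: (r U s)=False r=False s=False
s_2={p,q,s}: (r U s)=True r=False s=True
s_3={q,s}: (r U s)=True r=False s=True
s_4={q,r,s}: (r U s)=True r=True s=True
s_5={q,r,s}: (r U s)=True r=True s=True
s_6={q,r}: (r U s)=False r=True s=False
G((r U s)) holds globally = False
First violation at position 0.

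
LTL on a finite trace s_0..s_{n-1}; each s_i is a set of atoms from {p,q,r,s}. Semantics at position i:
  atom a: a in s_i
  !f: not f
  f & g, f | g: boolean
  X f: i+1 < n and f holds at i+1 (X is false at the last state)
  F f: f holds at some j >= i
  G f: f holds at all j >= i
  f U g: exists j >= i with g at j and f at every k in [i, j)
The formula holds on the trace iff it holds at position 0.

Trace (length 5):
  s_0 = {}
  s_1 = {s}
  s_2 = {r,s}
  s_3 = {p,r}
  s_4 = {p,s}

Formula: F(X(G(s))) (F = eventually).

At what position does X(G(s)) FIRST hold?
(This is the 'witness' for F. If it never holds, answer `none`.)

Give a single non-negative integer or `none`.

s_0={}: X(G(s))=False G(s)=False s=False
s_1={s}: X(G(s))=False G(s)=False s=True
s_2={r,s}: X(G(s))=False G(s)=False s=True
s_3={p,r}: X(G(s))=True G(s)=False s=False
s_4={p,s}: X(G(s))=False G(s)=True s=True
F(X(G(s))) holds; first witness at position 3.

Answer: 3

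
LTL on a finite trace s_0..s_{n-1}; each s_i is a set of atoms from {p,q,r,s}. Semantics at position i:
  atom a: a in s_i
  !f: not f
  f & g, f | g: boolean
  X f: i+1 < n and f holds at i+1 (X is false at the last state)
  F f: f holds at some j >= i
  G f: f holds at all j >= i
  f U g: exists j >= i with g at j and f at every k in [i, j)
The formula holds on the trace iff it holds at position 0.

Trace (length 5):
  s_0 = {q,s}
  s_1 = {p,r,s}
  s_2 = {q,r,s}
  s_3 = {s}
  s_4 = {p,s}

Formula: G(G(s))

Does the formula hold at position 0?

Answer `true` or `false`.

Answer: true

Derivation:
s_0={q,s}: G(G(s))=True G(s)=True s=True
s_1={p,r,s}: G(G(s))=True G(s)=True s=True
s_2={q,r,s}: G(G(s))=True G(s)=True s=True
s_3={s}: G(G(s))=True G(s)=True s=True
s_4={p,s}: G(G(s))=True G(s)=True s=True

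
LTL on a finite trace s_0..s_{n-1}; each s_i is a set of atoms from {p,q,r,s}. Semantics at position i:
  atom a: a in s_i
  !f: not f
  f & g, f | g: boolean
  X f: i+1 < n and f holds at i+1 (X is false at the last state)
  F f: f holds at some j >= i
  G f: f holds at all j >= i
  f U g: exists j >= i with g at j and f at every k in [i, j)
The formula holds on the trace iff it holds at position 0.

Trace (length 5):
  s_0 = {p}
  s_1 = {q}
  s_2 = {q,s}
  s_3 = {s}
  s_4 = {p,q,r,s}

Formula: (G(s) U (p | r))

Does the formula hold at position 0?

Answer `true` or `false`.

Answer: true

Derivation:
s_0={p}: (G(s) U (p | r))=True G(s)=False s=False (p | r)=True p=True r=False
s_1={q}: (G(s) U (p | r))=False G(s)=False s=False (p | r)=False p=False r=False
s_2={q,s}: (G(s) U (p | r))=True G(s)=True s=True (p | r)=False p=False r=False
s_3={s}: (G(s) U (p | r))=True G(s)=True s=True (p | r)=False p=False r=False
s_4={p,q,r,s}: (G(s) U (p | r))=True G(s)=True s=True (p | r)=True p=True r=True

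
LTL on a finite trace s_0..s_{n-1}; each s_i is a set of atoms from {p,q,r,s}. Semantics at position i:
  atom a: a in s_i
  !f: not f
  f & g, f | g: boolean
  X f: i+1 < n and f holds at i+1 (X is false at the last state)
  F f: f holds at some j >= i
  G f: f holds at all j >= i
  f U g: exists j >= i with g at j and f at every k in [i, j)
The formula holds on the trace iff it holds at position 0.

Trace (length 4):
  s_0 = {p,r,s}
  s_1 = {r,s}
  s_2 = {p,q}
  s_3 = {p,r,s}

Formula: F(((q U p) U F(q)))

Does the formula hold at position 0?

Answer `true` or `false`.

s_0={p,r,s}: F(((q U p) U F(q)))=True ((q U p) U F(q))=True (q U p)=True q=False p=True F(q)=True
s_1={r,s}: F(((q U p) U F(q)))=True ((q U p) U F(q))=True (q U p)=False q=False p=False F(q)=True
s_2={p,q}: F(((q U p) U F(q)))=True ((q U p) U F(q))=True (q U p)=True q=True p=True F(q)=True
s_3={p,r,s}: F(((q U p) U F(q)))=False ((q U p) U F(q))=False (q U p)=True q=False p=True F(q)=False

Answer: true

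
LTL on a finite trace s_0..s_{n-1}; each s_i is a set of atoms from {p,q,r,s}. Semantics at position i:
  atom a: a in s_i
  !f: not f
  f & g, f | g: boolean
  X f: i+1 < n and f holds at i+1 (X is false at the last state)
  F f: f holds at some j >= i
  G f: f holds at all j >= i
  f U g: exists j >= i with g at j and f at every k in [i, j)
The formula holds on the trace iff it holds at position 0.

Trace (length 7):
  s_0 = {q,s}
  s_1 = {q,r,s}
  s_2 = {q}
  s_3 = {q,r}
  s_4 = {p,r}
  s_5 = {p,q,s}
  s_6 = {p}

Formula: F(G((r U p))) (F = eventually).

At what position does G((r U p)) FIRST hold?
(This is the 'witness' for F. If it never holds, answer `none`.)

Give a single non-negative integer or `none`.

Answer: 3

Derivation:
s_0={q,s}: G((r U p))=False (r U p)=False r=False p=False
s_1={q,r,s}: G((r U p))=False (r U p)=False r=True p=False
s_2={q}: G((r U p))=False (r U p)=False r=False p=False
s_3={q,r}: G((r U p))=True (r U p)=True r=True p=False
s_4={p,r}: G((r U p))=True (r U p)=True r=True p=True
s_5={p,q,s}: G((r U p))=True (r U p)=True r=False p=True
s_6={p}: G((r U p))=True (r U p)=True r=False p=True
F(G((r U p))) holds; first witness at position 3.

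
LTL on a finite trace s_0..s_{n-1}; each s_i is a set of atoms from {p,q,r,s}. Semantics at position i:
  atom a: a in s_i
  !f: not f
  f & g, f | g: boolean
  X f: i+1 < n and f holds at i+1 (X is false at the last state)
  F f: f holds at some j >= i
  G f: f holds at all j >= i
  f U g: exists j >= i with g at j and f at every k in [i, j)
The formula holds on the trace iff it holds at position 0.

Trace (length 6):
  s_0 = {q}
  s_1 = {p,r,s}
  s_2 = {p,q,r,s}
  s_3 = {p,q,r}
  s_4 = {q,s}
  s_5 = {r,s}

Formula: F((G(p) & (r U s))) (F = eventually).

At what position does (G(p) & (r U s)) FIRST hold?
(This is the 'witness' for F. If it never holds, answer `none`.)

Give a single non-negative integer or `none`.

Answer: none

Derivation:
s_0={q}: (G(p) & (r U s))=False G(p)=False p=False (r U s)=False r=False s=False
s_1={p,r,s}: (G(p) & (r U s))=False G(p)=False p=True (r U s)=True r=True s=True
s_2={p,q,r,s}: (G(p) & (r U s))=False G(p)=False p=True (r U s)=True r=True s=True
s_3={p,q,r}: (G(p) & (r U s))=False G(p)=False p=True (r U s)=True r=True s=False
s_4={q,s}: (G(p) & (r U s))=False G(p)=False p=False (r U s)=True r=False s=True
s_5={r,s}: (G(p) & (r U s))=False G(p)=False p=False (r U s)=True r=True s=True
F((G(p) & (r U s))) does not hold (no witness exists).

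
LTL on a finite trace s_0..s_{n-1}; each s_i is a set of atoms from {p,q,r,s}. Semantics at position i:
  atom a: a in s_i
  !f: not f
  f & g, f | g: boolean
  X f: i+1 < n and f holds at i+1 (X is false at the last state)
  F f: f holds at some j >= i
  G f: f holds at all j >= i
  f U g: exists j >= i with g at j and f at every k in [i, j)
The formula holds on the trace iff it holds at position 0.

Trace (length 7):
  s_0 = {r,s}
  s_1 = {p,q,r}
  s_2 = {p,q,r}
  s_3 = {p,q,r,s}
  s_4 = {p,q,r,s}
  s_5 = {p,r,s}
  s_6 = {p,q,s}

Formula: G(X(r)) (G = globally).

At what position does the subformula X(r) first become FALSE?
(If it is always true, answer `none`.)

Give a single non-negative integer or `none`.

s_0={r,s}: X(r)=True r=True
s_1={p,q,r}: X(r)=True r=True
s_2={p,q,r}: X(r)=True r=True
s_3={p,q,r,s}: X(r)=True r=True
s_4={p,q,r,s}: X(r)=True r=True
s_5={p,r,s}: X(r)=False r=True
s_6={p,q,s}: X(r)=False r=False
G(X(r)) holds globally = False
First violation at position 5.

Answer: 5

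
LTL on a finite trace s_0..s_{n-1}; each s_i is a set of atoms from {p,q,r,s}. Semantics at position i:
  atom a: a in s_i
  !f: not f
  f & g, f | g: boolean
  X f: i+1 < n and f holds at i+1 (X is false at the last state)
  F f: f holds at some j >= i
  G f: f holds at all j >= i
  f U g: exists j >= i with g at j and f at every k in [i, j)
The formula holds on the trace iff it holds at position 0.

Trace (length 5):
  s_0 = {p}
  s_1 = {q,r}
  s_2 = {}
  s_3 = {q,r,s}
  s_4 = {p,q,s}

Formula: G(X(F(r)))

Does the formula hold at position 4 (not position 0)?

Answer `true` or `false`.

s_0={p}: G(X(F(r)))=False X(F(r))=True F(r)=True r=False
s_1={q,r}: G(X(F(r)))=False X(F(r))=True F(r)=True r=True
s_2={}: G(X(F(r)))=False X(F(r))=True F(r)=True r=False
s_3={q,r,s}: G(X(F(r)))=False X(F(r))=False F(r)=True r=True
s_4={p,q,s}: G(X(F(r)))=False X(F(r))=False F(r)=False r=False
Evaluating at position 4: result = False

Answer: false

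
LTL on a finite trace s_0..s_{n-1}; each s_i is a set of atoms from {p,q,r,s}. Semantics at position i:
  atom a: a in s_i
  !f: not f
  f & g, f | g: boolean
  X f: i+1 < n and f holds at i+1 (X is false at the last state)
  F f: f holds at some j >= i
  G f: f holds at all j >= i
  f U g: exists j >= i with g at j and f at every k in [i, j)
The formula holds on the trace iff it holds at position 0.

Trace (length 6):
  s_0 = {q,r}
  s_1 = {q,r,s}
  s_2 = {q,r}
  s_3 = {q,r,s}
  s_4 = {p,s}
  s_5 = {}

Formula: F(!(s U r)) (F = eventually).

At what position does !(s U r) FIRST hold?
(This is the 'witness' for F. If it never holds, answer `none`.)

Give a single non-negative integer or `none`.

Answer: 4

Derivation:
s_0={q,r}: !(s U r)=False (s U r)=True s=False r=True
s_1={q,r,s}: !(s U r)=False (s U r)=True s=True r=True
s_2={q,r}: !(s U r)=False (s U r)=True s=False r=True
s_3={q,r,s}: !(s U r)=False (s U r)=True s=True r=True
s_4={p,s}: !(s U r)=True (s U r)=False s=True r=False
s_5={}: !(s U r)=True (s U r)=False s=False r=False
F(!(s U r)) holds; first witness at position 4.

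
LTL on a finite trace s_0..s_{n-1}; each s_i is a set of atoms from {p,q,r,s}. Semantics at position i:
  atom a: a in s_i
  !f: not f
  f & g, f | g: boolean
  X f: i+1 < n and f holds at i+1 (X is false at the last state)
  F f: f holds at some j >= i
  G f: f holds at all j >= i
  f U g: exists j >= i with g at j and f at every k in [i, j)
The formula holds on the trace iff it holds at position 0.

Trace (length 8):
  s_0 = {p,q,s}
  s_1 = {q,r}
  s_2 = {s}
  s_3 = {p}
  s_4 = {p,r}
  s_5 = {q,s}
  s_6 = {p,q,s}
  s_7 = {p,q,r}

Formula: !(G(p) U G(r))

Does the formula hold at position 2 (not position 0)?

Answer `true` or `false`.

Answer: true

Derivation:
s_0={p,q,s}: !(G(p) U G(r))=True (G(p) U G(r))=False G(p)=False p=True G(r)=False r=False
s_1={q,r}: !(G(p) U G(r))=True (G(p) U G(r))=False G(p)=False p=False G(r)=False r=True
s_2={s}: !(G(p) U G(r))=True (G(p) U G(r))=False G(p)=False p=False G(r)=False r=False
s_3={p}: !(G(p) U G(r))=True (G(p) U G(r))=False G(p)=False p=True G(r)=False r=False
s_4={p,r}: !(G(p) U G(r))=True (G(p) U G(r))=False G(p)=False p=True G(r)=False r=True
s_5={q,s}: !(G(p) U G(r))=True (G(p) U G(r))=False G(p)=False p=False G(r)=False r=False
s_6={p,q,s}: !(G(p) U G(r))=False (G(p) U G(r))=True G(p)=True p=True G(r)=False r=False
s_7={p,q,r}: !(G(p) U G(r))=False (G(p) U G(r))=True G(p)=True p=True G(r)=True r=True
Evaluating at position 2: result = True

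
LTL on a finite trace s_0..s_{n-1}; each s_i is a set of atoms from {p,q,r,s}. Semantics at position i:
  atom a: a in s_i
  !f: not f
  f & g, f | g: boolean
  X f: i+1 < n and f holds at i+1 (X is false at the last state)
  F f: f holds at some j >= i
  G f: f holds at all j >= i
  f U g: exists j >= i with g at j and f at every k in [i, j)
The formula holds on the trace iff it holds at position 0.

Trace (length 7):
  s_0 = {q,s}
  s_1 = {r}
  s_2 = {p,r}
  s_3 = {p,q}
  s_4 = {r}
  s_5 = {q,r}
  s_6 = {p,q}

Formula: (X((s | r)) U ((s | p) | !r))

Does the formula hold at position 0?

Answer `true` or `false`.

s_0={q,s}: (X((s | r)) U ((s | p) | !r))=True X((s | r))=True (s | r)=True s=True r=False ((s | p) | !r)=True (s | p)=True p=False !r=True
s_1={r}: (X((s | r)) U ((s | p) | !r))=True X((s | r))=True (s | r)=True s=False r=True ((s | p) | !r)=False (s | p)=False p=False !r=False
s_2={p,r}: (X((s | r)) U ((s | p) | !r))=True X((s | r))=False (s | r)=True s=False r=True ((s | p) | !r)=True (s | p)=True p=True !r=False
s_3={p,q}: (X((s | r)) U ((s | p) | !r))=True X((s | r))=True (s | r)=False s=False r=False ((s | p) | !r)=True (s | p)=True p=True !r=True
s_4={r}: (X((s | r)) U ((s | p) | !r))=False X((s | r))=True (s | r)=True s=False r=True ((s | p) | !r)=False (s | p)=False p=False !r=False
s_5={q,r}: (X((s | r)) U ((s | p) | !r))=False X((s | r))=False (s | r)=True s=False r=True ((s | p) | !r)=False (s | p)=False p=False !r=False
s_6={p,q}: (X((s | r)) U ((s | p) | !r))=True X((s | r))=False (s | r)=False s=False r=False ((s | p) | !r)=True (s | p)=True p=True !r=True

Answer: true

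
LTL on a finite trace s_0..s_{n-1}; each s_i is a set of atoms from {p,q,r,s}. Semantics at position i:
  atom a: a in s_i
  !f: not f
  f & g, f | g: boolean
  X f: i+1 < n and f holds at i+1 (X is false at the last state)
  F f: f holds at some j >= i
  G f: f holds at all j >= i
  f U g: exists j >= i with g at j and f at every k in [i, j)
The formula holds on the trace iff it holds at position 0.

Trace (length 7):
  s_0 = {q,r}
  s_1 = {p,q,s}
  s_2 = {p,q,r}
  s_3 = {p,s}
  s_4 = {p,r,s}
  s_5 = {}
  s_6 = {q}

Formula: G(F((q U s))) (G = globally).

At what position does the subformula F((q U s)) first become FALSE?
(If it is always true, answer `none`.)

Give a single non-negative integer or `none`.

s_0={q,r}: F((q U s))=True (q U s)=True q=True s=False
s_1={p,q,s}: F((q U s))=True (q U s)=True q=True s=True
s_2={p,q,r}: F((q U s))=True (q U s)=True q=True s=False
s_3={p,s}: F((q U s))=True (q U s)=True q=False s=True
s_4={p,r,s}: F((q U s))=True (q U s)=True q=False s=True
s_5={}: F((q U s))=False (q U s)=False q=False s=False
s_6={q}: F((q U s))=False (q U s)=False q=True s=False
G(F((q U s))) holds globally = False
First violation at position 5.

Answer: 5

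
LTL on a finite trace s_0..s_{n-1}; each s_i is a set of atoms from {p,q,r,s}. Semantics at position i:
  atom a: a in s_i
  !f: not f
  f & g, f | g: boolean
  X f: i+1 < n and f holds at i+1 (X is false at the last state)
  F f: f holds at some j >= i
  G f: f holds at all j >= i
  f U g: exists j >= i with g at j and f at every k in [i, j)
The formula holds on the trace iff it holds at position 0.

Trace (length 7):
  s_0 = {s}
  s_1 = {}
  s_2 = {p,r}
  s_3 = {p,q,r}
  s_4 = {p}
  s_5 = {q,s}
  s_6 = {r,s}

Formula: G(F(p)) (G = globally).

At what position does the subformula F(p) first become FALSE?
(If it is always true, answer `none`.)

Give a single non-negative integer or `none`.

Answer: 5

Derivation:
s_0={s}: F(p)=True p=False
s_1={}: F(p)=True p=False
s_2={p,r}: F(p)=True p=True
s_3={p,q,r}: F(p)=True p=True
s_4={p}: F(p)=True p=True
s_5={q,s}: F(p)=False p=False
s_6={r,s}: F(p)=False p=False
G(F(p)) holds globally = False
First violation at position 5.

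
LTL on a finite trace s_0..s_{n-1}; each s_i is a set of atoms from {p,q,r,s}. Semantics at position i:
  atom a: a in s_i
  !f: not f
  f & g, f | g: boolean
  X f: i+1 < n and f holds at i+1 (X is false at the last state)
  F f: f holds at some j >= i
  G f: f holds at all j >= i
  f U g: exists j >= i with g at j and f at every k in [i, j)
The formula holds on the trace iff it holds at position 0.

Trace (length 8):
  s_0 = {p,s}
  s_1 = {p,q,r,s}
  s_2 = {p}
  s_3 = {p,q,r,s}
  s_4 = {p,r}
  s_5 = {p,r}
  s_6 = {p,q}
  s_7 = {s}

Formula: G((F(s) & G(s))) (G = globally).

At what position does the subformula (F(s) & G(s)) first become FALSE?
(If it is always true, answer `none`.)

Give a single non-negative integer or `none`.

Answer: 0

Derivation:
s_0={p,s}: (F(s) & G(s))=False F(s)=True s=True G(s)=False
s_1={p,q,r,s}: (F(s) & G(s))=False F(s)=True s=True G(s)=False
s_2={p}: (F(s) & G(s))=False F(s)=True s=False G(s)=False
s_3={p,q,r,s}: (F(s) & G(s))=False F(s)=True s=True G(s)=False
s_4={p,r}: (F(s) & G(s))=False F(s)=True s=False G(s)=False
s_5={p,r}: (F(s) & G(s))=False F(s)=True s=False G(s)=False
s_6={p,q}: (F(s) & G(s))=False F(s)=True s=False G(s)=False
s_7={s}: (F(s) & G(s))=True F(s)=True s=True G(s)=True
G((F(s) & G(s))) holds globally = False
First violation at position 0.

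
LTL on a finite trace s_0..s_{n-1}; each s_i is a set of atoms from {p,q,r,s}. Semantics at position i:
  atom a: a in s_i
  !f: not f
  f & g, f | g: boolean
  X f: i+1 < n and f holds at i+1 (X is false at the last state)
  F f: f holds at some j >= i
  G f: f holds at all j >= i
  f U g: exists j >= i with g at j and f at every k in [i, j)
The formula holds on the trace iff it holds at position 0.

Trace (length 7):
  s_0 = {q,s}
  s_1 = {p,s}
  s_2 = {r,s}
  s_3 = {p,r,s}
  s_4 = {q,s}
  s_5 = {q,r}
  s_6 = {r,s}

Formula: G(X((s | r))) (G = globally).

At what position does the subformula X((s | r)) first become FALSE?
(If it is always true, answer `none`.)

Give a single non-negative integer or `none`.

Answer: 6

Derivation:
s_0={q,s}: X((s | r))=True (s | r)=True s=True r=False
s_1={p,s}: X((s | r))=True (s | r)=True s=True r=False
s_2={r,s}: X((s | r))=True (s | r)=True s=True r=True
s_3={p,r,s}: X((s | r))=True (s | r)=True s=True r=True
s_4={q,s}: X((s | r))=True (s | r)=True s=True r=False
s_5={q,r}: X((s | r))=True (s | r)=True s=False r=True
s_6={r,s}: X((s | r))=False (s | r)=True s=True r=True
G(X((s | r))) holds globally = False
First violation at position 6.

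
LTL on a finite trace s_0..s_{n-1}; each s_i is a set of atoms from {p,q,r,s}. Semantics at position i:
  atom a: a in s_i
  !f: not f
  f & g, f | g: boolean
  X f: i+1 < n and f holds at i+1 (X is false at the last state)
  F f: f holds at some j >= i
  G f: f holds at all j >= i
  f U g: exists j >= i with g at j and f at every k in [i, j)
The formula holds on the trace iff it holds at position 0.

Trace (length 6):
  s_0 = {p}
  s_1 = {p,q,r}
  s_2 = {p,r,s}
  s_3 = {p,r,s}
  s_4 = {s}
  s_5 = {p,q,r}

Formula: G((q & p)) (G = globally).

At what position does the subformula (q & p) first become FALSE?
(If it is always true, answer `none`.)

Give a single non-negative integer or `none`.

s_0={p}: (q & p)=False q=False p=True
s_1={p,q,r}: (q & p)=True q=True p=True
s_2={p,r,s}: (q & p)=False q=False p=True
s_3={p,r,s}: (q & p)=False q=False p=True
s_4={s}: (q & p)=False q=False p=False
s_5={p,q,r}: (q & p)=True q=True p=True
G((q & p)) holds globally = False
First violation at position 0.

Answer: 0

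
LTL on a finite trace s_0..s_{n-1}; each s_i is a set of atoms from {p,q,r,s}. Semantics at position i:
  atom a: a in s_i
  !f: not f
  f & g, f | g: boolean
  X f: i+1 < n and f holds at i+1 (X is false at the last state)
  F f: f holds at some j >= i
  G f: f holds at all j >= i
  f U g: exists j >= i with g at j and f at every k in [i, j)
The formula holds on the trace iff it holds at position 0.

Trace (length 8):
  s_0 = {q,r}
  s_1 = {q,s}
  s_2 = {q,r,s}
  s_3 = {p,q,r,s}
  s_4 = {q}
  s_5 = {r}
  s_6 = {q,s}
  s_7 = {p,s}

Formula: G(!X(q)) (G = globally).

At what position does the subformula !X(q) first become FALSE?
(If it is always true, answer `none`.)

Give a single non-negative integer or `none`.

Answer: 0

Derivation:
s_0={q,r}: !X(q)=False X(q)=True q=True
s_1={q,s}: !X(q)=False X(q)=True q=True
s_2={q,r,s}: !X(q)=False X(q)=True q=True
s_3={p,q,r,s}: !X(q)=False X(q)=True q=True
s_4={q}: !X(q)=True X(q)=False q=True
s_5={r}: !X(q)=False X(q)=True q=False
s_6={q,s}: !X(q)=True X(q)=False q=True
s_7={p,s}: !X(q)=True X(q)=False q=False
G(!X(q)) holds globally = False
First violation at position 0.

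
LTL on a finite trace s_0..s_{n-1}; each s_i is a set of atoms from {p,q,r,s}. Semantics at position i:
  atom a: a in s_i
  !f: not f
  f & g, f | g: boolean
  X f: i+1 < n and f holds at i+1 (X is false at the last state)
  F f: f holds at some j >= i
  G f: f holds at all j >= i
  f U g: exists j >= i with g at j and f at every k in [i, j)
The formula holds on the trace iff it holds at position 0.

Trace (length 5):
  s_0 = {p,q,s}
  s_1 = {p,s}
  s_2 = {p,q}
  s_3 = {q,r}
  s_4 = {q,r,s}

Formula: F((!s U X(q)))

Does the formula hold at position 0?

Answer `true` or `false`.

Answer: true

Derivation:
s_0={p,q,s}: F((!s U X(q)))=True (!s U X(q))=False !s=False s=True X(q)=False q=True
s_1={p,s}: F((!s U X(q)))=True (!s U X(q))=True !s=False s=True X(q)=True q=False
s_2={p,q}: F((!s U X(q)))=True (!s U X(q))=True !s=True s=False X(q)=True q=True
s_3={q,r}: F((!s U X(q)))=True (!s U X(q))=True !s=True s=False X(q)=True q=True
s_4={q,r,s}: F((!s U X(q)))=False (!s U X(q))=False !s=False s=True X(q)=False q=True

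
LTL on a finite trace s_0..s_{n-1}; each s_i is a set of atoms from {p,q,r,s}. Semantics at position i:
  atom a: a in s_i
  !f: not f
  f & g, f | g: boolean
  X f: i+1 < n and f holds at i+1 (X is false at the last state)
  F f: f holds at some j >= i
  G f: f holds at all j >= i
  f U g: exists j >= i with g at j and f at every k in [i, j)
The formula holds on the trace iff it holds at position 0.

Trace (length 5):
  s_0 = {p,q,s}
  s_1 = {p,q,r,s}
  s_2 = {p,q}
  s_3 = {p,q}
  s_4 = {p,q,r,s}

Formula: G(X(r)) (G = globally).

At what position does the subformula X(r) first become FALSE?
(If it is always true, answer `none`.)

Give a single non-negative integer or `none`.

Answer: 1

Derivation:
s_0={p,q,s}: X(r)=True r=False
s_1={p,q,r,s}: X(r)=False r=True
s_2={p,q}: X(r)=False r=False
s_3={p,q}: X(r)=True r=False
s_4={p,q,r,s}: X(r)=False r=True
G(X(r)) holds globally = False
First violation at position 1.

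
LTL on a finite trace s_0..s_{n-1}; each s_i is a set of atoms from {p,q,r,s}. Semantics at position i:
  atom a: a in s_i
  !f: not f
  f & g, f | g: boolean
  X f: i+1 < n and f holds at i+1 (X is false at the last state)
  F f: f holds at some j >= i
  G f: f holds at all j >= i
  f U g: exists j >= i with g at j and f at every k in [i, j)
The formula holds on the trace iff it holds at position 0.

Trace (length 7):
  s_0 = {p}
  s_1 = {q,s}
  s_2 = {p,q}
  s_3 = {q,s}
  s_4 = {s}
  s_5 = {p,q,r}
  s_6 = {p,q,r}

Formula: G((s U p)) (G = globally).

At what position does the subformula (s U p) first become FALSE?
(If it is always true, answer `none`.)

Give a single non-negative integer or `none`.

Answer: none

Derivation:
s_0={p}: (s U p)=True s=False p=True
s_1={q,s}: (s U p)=True s=True p=False
s_2={p,q}: (s U p)=True s=False p=True
s_3={q,s}: (s U p)=True s=True p=False
s_4={s}: (s U p)=True s=True p=False
s_5={p,q,r}: (s U p)=True s=False p=True
s_6={p,q,r}: (s U p)=True s=False p=True
G((s U p)) holds globally = True
No violation — formula holds at every position.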